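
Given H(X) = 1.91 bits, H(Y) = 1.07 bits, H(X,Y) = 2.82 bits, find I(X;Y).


I(X;Y) = H(X) + H(Y) - H(X,Y) = 1.91 + 1.07 - 2.82 = 0.16

0.16 bits


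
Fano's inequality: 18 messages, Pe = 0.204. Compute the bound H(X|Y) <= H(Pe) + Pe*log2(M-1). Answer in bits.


H(Pe) = -Pe*log2(Pe) - (1-Pe)*log2(1-Pe) = -0.204*log2(0.204) - 0.796*log2(0.796) = 0.467845 + 0.262011 = 0.7299. Pe*log2(M-1) = 0.204*log2(17) = 0.833842. Bound = H(Pe) + Pe*log2(M-1) = 0.467845 + 0.262011 + 0.833842 = 1.5637

1.5637 bits


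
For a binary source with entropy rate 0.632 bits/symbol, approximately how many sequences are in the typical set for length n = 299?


log2|A_typical| = nH = 299 * 0.632 = 188.968, so |A_typical| ~ 2^188.968 = 7.674e+56

7.674e+56


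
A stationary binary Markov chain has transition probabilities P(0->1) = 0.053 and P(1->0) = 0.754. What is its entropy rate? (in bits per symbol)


Stationary distribution: pi_0 = p10/(p01+p10) = 0.9343, pi_1 = 0.0657. Entropy rate H' = pi_0*H(p01) + pi_1*H(p10) = 0.9343*0.299 + 0.0657*0.8049 = 0.3322

0.3322 bits/symbol


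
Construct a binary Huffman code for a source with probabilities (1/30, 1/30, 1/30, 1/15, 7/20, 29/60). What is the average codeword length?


Huffman construction (repeatedly merge the two least-probable nodes; each merge adds 1 bit to every symbol beneath it): 1/30 + 1/30 = 1/15; 1/30 + 1/15 = 1/10; 1/15 + 1/10 = 1/6; 1/6 + 7/20 = 31/60; 29/60 + 31/60 = 1. Resulting codeword lengths (in the order the probabilities were given): (4, 4, 4, 4, 2, 1). L_avg = sum(p_i * l_i) = 1/30*4 + 1/30*4 + 1/30*4 + 1/15*4 + 7/20*2 + 29/60*1 = 37/20 = 1.85

1.85 bits


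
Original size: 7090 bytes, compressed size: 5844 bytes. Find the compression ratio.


Ratio = original / compressed = 7090 / 5844 = 1.2132

1.2132


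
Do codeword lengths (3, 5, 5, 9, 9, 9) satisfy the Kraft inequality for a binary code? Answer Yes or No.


Kraft sum = sum(2^(-l_i)) = 0.1934, need <= 1. Result: satisfied (a binary prefix-free code with these lengths exists)

Yes


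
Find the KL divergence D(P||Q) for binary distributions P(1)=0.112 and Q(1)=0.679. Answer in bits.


KL = p*log2(p/q) + (1-p)*log2((1-p)/(1-q)) = 0.112*log2(0.112/0.679) + 0.888*log2(0.888/0.321) = 1.0124

1.0124 bits


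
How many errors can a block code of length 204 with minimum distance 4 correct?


Correction capability = floor((d-1)/2) = floor((4-1)/2) = 1

1 errors


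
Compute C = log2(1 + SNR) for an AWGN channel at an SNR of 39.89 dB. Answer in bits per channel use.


SNR_linear = 10^(39.89/10) = 9749.8964; C = log2(1 + SNR_linear) = log2(1 + 9749.8964) = 13.2513

13.2513 bits/channel use


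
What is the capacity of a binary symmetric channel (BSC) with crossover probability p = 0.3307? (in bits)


H(p) = -p*log2(p) - (1-p)*log2(1-p) = -0.3307*log2(0.3307) - 0.6693*log2(0.6693) = 0.527931 + 0.387709 = 0.9156. C = 1 - H(p) = 1 - 0.9156 = 0.0844

0.0844 bits


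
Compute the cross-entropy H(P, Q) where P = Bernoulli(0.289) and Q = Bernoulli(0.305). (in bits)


H(P,Q) = -p*log2(q) - (1-p)*log2(1-q). -0.289*log2(0.305) = 0.495091; -0.711*log2(0.695) = 0.373215. H(P,Q) = 0.495091 + 0.373215 = 0.8683

0.8683 bits


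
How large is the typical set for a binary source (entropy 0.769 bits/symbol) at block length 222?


log2|A_typical| = nH = 222 * 0.769 = 170.718, so |A_typical| ~ 2^170.718 = 2.462e+51

2.462e+51


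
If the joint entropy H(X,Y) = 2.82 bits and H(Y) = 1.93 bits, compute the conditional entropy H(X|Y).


H(X|Y) = H(X,Y) - H(Y) = 2.82 - 1.93 = 0.89

0.89 bits


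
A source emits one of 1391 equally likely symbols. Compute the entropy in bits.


H = log2(n) = log2(1391) = 10.4419

10.4419 bits


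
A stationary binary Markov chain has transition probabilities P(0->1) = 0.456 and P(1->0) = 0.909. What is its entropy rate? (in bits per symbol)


Stationary distribution: pi_0 = p10/(p01+p10) = 0.6659, pi_1 = 0.3341. Entropy rate H' = pi_0*H(p01) + pi_1*H(p10) = 0.6659*0.9944 + 0.3341*0.4398 = 0.8091

0.8091 bits/symbol


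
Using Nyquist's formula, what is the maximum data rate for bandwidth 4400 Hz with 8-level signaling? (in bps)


Rate = 2 * B * log2(M) = 2 * 4400 * 3.0 = 26400.0

26400.0 bps


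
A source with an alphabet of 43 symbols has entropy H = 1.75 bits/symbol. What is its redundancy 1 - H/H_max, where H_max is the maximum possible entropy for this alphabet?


H_max = log2(K) = log2(43) = 5.4263 bits/symbol. Redundancy = 1 - H/H_max = 1 - 1.75/5.4263 = 1 - 0.3225 = 0.6775

0.6775


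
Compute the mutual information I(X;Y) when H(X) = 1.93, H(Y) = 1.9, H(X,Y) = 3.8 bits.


I(X;Y) = H(X) + H(Y) - H(X,Y) = 1.93 + 1.9 - 3.8 = 0.03

0.03 bits


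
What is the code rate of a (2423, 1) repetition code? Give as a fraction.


Rate = k/n = 1/2423

1/2423


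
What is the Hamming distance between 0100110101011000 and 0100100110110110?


Count differing positions: . . . . . ^ . . ^ ^ ^ . ^ ^ ^ . = 7 differences

7


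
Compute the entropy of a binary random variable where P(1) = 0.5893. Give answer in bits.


H = -p*log2(p) - (1-p)*log2(1-p). -0.5893*log2(0.5893) = 0.449592; -0.4107*log2(0.4107) = 0.527274. H = 0.449592 + 0.527274 = 0.9769

0.9769 bits


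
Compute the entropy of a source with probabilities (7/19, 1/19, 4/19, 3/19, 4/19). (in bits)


H = -sum(p_i * log2(p_i)). Terms: -(7/19)*log2(7/19) = 0.530737; -(1/19)*log2(1/19) = 0.223575; -(4/19)*log2(4/19) = 0.473248; -(3/19)*log2(3/19) = 0.420468; -(4/19)*log2(4/19) = 0.473248. H = 0.530737 + 0.223575 + 0.473248 + 0.420468 + 0.473248 = 2.1213

2.1213 bits


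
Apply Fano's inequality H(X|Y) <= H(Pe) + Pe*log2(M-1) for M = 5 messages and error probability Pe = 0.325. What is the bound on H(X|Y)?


H(Pe) = -Pe*log2(Pe) - (1-Pe)*log2(1-Pe) = -0.325*log2(0.325) - 0.675*log2(0.675) = 0.526984 + 0.382752 = 0.9097. Pe*log2(M-1) = 0.325*log2(4) = 0.650000. Bound = H(Pe) + Pe*log2(M-1) = 0.526984 + 0.382752 + 0.650000 = 1.5597

1.5597 bits


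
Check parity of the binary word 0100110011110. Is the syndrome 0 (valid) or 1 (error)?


Syndrome = XOR of all bits = 0 XOR 1 XOR 0 XOR 0 XOR 1 XOR 1 XOR 0 XOR 0 XOR 1 XOR 1 XOR 1 XOR 1 XOR 0 = 1

1


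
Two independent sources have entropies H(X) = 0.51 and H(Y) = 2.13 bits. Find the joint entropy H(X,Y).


For independent variables, H(X,Y) = H(X) + H(Y) = 0.51 + 2.13 = 2.64

2.64 bits


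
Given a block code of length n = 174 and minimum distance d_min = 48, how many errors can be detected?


Detection capability = d_min - 1 = 48 - 1 = 47

47 errors


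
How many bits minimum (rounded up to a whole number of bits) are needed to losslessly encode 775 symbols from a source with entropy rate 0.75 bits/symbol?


Minimum bits >= n * H = 775 * 0.75 = 581.25, rounded up to a whole number of bits = 582

582 bits


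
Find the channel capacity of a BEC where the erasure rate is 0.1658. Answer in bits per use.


C = 1 - epsilon = 1 - 0.1658 = 0.8342

0.8342 bits


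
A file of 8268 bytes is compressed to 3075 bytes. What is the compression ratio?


Ratio = original / compressed = 8268 / 3075 = 2.6888

2.6888


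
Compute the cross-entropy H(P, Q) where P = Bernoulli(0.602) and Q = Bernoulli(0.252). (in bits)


H(P,Q) = -p*log2(q) - (1-p)*log2(1-q). -0.602*log2(0.252) = 1.197080; -0.398*log2(0.748) = 0.166718. H(P,Q) = 1.197080 + 0.166718 = 1.3638

1.3638 bits


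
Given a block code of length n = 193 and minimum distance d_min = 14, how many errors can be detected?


Detection capability = d_min - 1 = 14 - 1 = 13

13 errors


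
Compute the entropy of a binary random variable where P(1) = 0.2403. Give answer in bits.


H = -p*log2(p) - (1-p)*log2(1-p). -0.2403*log2(0.2403) = 0.494319; -0.7597*log2(0.7597) = 0.301220. H = 0.494319 + 0.301220 = 0.7955

0.7955 bits


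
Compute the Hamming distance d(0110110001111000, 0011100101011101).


Count differing positions: . ^ . ^ . ^ . ^ . . ^ . . ^ . ^ = 7 differences

7


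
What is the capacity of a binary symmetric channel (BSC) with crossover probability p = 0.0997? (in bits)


H(p) = -p*log2(p) - (1-p)*log2(1-p) = -0.0997*log2(0.0997) - 0.9003*log2(0.9003) = 0.331628 + 0.136416 = 0.468. C = 1 - H(p) = 1 - 0.468 = 0.532

0.532 bits


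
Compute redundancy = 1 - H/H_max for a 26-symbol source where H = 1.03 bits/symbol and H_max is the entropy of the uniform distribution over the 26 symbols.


H_max = log2(K) = log2(26) = 4.7004 bits/symbol. Redundancy = 1 - H/H_max = 1 - 1.03/4.7004 = 1 - 0.2191 = 0.7809

0.7809


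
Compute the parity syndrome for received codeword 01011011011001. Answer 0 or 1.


Syndrome = XOR of all bits = 0 XOR 1 XOR 0 XOR 1 XOR 1 XOR 0 XOR 1 XOR 1 XOR 0 XOR 1 XOR 1 XOR 0 XOR 0 XOR 1 = 0

0


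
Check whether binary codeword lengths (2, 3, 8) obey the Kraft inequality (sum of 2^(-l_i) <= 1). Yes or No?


Kraft sum = sum(2^(-l_i)) = 0.3789, need <= 1. Result: satisfied (a binary prefix-free code with these lengths exists)

Yes


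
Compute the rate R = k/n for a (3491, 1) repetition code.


Rate = k/n = 1/3491

1/3491


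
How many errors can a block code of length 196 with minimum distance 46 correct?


Correction capability = floor((d-1)/2) = floor((46-1)/2) = 22

22 errors


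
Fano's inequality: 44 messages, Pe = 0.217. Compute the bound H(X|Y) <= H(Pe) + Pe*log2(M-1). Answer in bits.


H(Pe) = -Pe*log2(Pe) - (1-Pe)*log2(1-Pe) = -0.217*log2(0.217) - 0.783*log2(0.783) = 0.478319 + 0.276333 = 0.7547. Pe*log2(M-1) = 0.217*log2(43) = 1.177499. Bound = H(Pe) + Pe*log2(M-1) = 0.478319 + 0.276333 + 1.177499 = 1.9322

1.9322 bits


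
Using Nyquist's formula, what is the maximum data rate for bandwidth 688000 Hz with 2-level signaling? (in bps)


Rate = 2 * B * log2(M) = 2 * 688000 * 1.0 = 1376000.0

1376000.0 bps


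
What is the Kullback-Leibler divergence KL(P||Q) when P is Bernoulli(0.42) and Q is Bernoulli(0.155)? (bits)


KL = p*log2(p/q) + (1-p)*log2((1-p)/(1-q)) = 0.42*log2(0.42/0.155) + 0.58*log2(0.58/0.845) = 0.2891

0.2891 bits


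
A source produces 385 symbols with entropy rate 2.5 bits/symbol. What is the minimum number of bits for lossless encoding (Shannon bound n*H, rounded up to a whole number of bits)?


Minimum bits >= n * H = 385 * 2.5 = 962.5, rounded up to a whole number of bits = 963

963 bits


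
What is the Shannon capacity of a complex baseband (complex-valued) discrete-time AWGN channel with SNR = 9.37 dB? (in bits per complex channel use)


SNR_linear = 10^(9.37/10) = 8.6497; C = log2(1 + SNR_linear) = log2(1 + 8.6497) = 3.2705

3.2705 bits/channel use


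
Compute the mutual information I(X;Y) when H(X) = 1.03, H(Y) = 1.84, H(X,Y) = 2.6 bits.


I(X;Y) = H(X) + H(Y) - H(X,Y) = 1.03 + 1.84 - 2.6 = 0.27

0.27 bits


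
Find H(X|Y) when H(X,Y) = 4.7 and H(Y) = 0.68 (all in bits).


H(X|Y) = H(X,Y) - H(Y) = 4.7 - 0.68 = 4.02

4.02 bits


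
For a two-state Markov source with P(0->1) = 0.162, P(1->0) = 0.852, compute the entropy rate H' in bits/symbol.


Stationary distribution: pi_0 = p10/(p01+p10) = 0.8402, pi_1 = 0.1598. Entropy rate H' = pi_0*H(p01) + pi_1*H(p10) = 0.8402*0.6391 + 0.1598*0.6048 = 0.6336

0.6336 bits/symbol


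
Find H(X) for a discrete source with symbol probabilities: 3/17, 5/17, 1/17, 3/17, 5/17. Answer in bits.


H = -sum(p_i * log2(p_i)). Terms: -(3/17)*log2(3/17) = 0.441618; -(5/17)*log2(5/17) = 0.519275; -(1/17)*log2(1/17) = 0.240439; -(3/17)*log2(3/17) = 0.441618; -(5/17)*log2(5/17) = 0.519275. H = 0.441618 + 0.519275 + 0.240439 + 0.441618 + 0.519275 = 2.1622

2.1622 bits


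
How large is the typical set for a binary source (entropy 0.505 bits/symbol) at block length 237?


log2|A_typical| = nH = 237 * 0.505 = 119.685, so |A_typical| ~ 2^119.685 = 1.069e+36

1.069e+36


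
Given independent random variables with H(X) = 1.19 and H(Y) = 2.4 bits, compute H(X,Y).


For independent variables, H(X,Y) = H(X) + H(Y) = 1.19 + 2.4 = 3.59

3.59 bits


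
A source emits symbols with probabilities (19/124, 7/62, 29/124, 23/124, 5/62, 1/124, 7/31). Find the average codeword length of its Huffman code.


Huffman construction (repeatedly merge the two least-probable nodes; each merge adds 1 bit to every symbol beneath it): 1/124 + 5/62 = 11/124; 11/124 + 7/62 = 25/124; 19/124 + 23/124 = 21/62; 25/124 + 7/31 = 53/124; 29/124 + 21/62 = 71/124; 53/124 + 71/124 = 1. Resulting codeword lengths (in the order the probabilities were given): (3, 3, 2, 3, 4, 4, 2). L_avg = sum(p_i * l_i) = 19/124*3 + 7/62*3 + 29/124*2 + 23/124*3 + 5/62*4 + 1/124*4 + 7/31*2 = 163/62 = 2.629

2.629 bits


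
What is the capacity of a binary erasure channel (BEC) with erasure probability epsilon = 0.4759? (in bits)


C = 1 - epsilon = 1 - 0.4759 = 0.5241

0.5241 bits


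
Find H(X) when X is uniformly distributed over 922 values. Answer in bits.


H = log2(n) = log2(922) = 9.8486

9.8486 bits


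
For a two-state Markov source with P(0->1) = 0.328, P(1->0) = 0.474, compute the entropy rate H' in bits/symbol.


Stationary distribution: pi_0 = p10/(p01+p10) = 0.591, pi_1 = 0.409. Entropy rate H' = pi_0*H(p01) + pi_1*H(p10) = 0.591*0.9129 + 0.409*0.998 = 0.9477

0.9477 bits/symbol


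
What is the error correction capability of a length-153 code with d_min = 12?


Correction capability = floor((d-1)/2) = floor((12-1)/2) = 5

5 errors


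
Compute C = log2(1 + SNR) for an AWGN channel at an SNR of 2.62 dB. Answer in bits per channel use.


SNR_linear = 10^(2.62/10) = 1.8281; C = log2(1 + SNR_linear) = log2(1 + 1.8281) = 1.4998

1.4998 bits/channel use


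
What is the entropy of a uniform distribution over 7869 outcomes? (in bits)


H = log2(n) = log2(7869) = 12.942

12.942 bits


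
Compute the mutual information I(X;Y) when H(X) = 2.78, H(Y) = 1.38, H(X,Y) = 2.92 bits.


I(X;Y) = H(X) + H(Y) - H(X,Y) = 2.78 + 1.38 - 2.92 = 1.24

1.24 bits


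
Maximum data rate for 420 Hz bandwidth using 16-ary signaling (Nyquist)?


Rate = 2 * B * log2(M) = 2 * 420 * 4.0 = 3360.0

3360.0 bps


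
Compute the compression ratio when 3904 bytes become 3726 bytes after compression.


Ratio = original / compressed = 3904 / 3726 = 1.0478

1.0478


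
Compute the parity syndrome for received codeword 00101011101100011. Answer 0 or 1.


Syndrome = XOR of all bits = 0 XOR 0 XOR 1 XOR 0 XOR 1 XOR 0 XOR 1 XOR 1 XOR 1 XOR 0 XOR 1 XOR 1 XOR 0 XOR 0 XOR 0 XOR 1 XOR 1 = 1

1


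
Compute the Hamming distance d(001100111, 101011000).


Count differing positions: ^ . . ^ ^ ^ ^ ^ ^ = 7 differences

7


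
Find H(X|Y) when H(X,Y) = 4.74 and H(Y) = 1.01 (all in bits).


H(X|Y) = H(X,Y) - H(Y) = 4.74 - 1.01 = 3.73

3.73 bits


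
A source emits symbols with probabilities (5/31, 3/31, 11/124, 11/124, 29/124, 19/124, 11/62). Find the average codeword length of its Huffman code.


Huffman construction (repeatedly merge the two least-probable nodes; each merge adds 1 bit to every symbol beneath it): 11/124 + 11/124 = 11/62; 3/31 + 19/124 = 1/4; 5/31 + 11/62 = 21/62; 11/62 + 29/124 = 51/124; 1/4 + 21/62 = 73/124; 51/124 + 73/124 = 1. Resulting codeword lengths (in the order the probabilities were given): (3, 3, 3, 3, 2, 3, 3). L_avg = sum(p_i * l_i) = 5/31*3 + 3/31*3 + 11/124*3 + 11/124*3 + 29/124*2 + 19/124*3 + 11/62*3 = 343/124 = 2.7661

2.7661 bits


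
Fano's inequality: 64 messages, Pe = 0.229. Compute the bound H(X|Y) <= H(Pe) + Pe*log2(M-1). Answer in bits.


H(Pe) = -Pe*log2(Pe) - (1-Pe)*log2(1-Pe) = -0.229*log2(0.229) - 0.771*log2(0.771) = 0.486987 + 0.289277 = 0.7763. Pe*log2(M-1) = 0.229*log2(63) = 1.368797. Bound = H(Pe) + Pe*log2(M-1) = 0.486987 + 0.289277 + 1.368797 = 2.1451

2.1451 bits


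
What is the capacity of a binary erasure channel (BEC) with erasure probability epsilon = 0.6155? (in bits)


C = 1 - epsilon = 1 - 0.6155 = 0.3845

0.3845 bits


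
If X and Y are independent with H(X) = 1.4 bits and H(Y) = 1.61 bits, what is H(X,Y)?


For independent variables, H(X,Y) = H(X) + H(Y) = 1.4 + 1.61 = 3.01

3.01 bits


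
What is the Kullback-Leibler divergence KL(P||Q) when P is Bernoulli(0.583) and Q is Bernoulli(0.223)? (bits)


KL = p*log2(p/q) + (1-p)*log2((1-p)/(1-q)) = 0.583*log2(0.583/0.223) + 0.417*log2(0.417/0.777) = 0.4339

0.4339 bits


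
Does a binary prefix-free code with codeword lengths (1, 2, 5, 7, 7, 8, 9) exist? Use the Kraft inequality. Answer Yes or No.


Kraft sum = sum(2^(-l_i)) = 0.8027, need <= 1. Result: satisfied (a binary prefix-free code with these lengths exists)

Yes


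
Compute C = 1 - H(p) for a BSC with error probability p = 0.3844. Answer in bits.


H(p) = -p*log2(p) - (1-p)*log2(1-p) = -0.3844*log2(0.3844) - 0.6156*log2(0.6156) = 0.530211 + 0.430880 = 0.9611. C = 1 - H(p) = 1 - 0.9611 = 0.0389

0.0389 bits


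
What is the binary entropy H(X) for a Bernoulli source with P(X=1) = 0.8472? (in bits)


H = -p*log2(p) - (1-p)*log2(1-p). -0.8472*log2(0.8472) = 0.202672; -0.1528*log2(0.1528) = 0.414131. H = 0.202672 + 0.414131 = 0.6168

0.6168 bits


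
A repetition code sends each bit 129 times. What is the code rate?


Rate = k/n = 1/129

1/129


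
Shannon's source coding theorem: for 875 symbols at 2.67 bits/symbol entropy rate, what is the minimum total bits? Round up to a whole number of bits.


Minimum bits >= n * H = 875 * 2.67 = 2336.25, rounded up to a whole number of bits = 2337

2337 bits


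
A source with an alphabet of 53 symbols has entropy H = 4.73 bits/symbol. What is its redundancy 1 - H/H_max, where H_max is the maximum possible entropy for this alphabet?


H_max = log2(K) = log2(53) = 5.7279 bits/symbol. Redundancy = 1 - H/H_max = 1 - 4.73/5.7279 = 1 - 0.8258 = 0.1742

0.1742


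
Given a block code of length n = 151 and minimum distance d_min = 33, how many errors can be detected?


Detection capability = d_min - 1 = 33 - 1 = 32

32 errors


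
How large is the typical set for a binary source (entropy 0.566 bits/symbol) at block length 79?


log2|A_typical| = nH = 79 * 0.566 = 44.714, so |A_typical| ~ 2^44.714 = 2.886e+13

2.886e+13


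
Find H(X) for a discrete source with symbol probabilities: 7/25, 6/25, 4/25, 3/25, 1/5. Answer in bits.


H = -sum(p_i * log2(p_i)). Terms: -(7/25)*log2(7/25) = 0.514220; -(6/25)*log2(6/25) = 0.494134; -(4/25)*log2(4/25) = 0.423017; -(3/25)*log2(3/25) = 0.367067; -(1/5)*log2(1/5) = 0.464386. H = 0.514220 + 0.494134 + 0.423017 + 0.367067 + 0.464386 = 2.2628

2.2628 bits


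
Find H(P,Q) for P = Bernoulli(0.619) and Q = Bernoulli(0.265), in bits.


H(P,Q) = -p*log2(q) - (1-p)*log2(1-q). -0.619*log2(0.265) = 1.185964; -0.381*log2(0.735) = 0.169234. H(P,Q) = 1.185964 + 0.169234 = 1.3552

1.3552 bits


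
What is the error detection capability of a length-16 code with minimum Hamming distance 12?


Detection capability = d_min - 1 = 12 - 1 = 11

11 errors


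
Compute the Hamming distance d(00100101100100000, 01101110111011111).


Count differing positions: . ^ . . ^ . ^ ^ . ^ ^ ^ ^ ^ ^ ^ ^ = 12 differences

12


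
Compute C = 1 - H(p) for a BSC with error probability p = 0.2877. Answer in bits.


H(p) = -p*log2(p) - (1-p)*log2(1-p) = -0.2877*log2(0.2877) - 0.7123*log2(0.7123) = 0.517101 + 0.348630 = 0.8657. C = 1 - H(p) = 1 - 0.8657 = 0.1343

0.1343 bits


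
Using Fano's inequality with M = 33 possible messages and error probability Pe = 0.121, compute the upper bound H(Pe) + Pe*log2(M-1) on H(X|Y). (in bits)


H(Pe) = -Pe*log2(Pe) - (1-Pe)*log2(1-Pe) = -0.121*log2(0.121) - 0.879*log2(0.879) = 0.368677 + 0.163551 = 0.5322. Pe*log2(M-1) = 0.121*log2(32) = 0.605000. Bound = H(Pe) + Pe*log2(M-1) = 0.368677 + 0.163551 + 0.605000 = 1.1372

1.1372 bits


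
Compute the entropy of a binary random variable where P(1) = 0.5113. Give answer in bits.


H = -p*log2(p) - (1-p)*log2(1-p). -0.5113*log2(0.5113) = 0.494815; -0.4887*log2(0.4887) = 0.504817. H = 0.494815 + 0.504817 = 0.9996

0.9996 bits


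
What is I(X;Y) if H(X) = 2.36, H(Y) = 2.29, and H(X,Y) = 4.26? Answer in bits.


I(X;Y) = H(X) + H(Y) - H(X,Y) = 2.36 + 2.29 - 4.26 = 0.39

0.39 bits


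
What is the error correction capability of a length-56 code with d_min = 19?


Correction capability = floor((d-1)/2) = floor((19-1)/2) = 9

9 errors


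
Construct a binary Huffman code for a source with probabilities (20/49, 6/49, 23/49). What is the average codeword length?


Huffman construction (repeatedly merge the two least-probable nodes; each merge adds 1 bit to every symbol beneath it): 6/49 + 20/49 = 26/49; 23/49 + 26/49 = 1. Resulting codeword lengths (in the order the probabilities were given): (2, 2, 1). L_avg = sum(p_i * l_i) = 20/49*2 + 6/49*2 + 23/49*1 = 75/49 = 1.5306

1.5306 bits


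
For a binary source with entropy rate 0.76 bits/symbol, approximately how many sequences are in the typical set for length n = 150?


log2|A_typical| = nH = 150 * 0.76 = 114.0, so |A_typical| ~ 2^114.0 = 2.077e+34

2.077e+34


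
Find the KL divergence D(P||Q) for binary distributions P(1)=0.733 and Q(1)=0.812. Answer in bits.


KL = p*log2(p/q) + (1-p)*log2((1-p)/(1-q)) = 0.733*log2(0.733/0.812) + 0.267*log2(0.267/0.188) = 0.0269

0.0269 bits


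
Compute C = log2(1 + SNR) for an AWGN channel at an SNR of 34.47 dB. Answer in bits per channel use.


SNR_linear = 10^(34.47/10) = 2798.9813; C = log2(1 + SNR_linear) = log2(1 + 2798.9813) = 11.4512

11.4512 bits/channel use


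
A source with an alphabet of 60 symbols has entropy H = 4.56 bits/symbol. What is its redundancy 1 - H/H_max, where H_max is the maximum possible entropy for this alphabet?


H_max = log2(K) = log2(60) = 5.9069 bits/symbol. Redundancy = 1 - H/H_max = 1 - 4.56/5.9069 = 1 - 0.772 = 0.228

0.228


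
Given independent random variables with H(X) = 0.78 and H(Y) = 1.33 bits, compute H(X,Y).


For independent variables, H(X,Y) = H(X) + H(Y) = 0.78 + 1.33 = 2.11

2.11 bits


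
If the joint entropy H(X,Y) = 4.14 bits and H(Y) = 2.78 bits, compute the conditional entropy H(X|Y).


H(X|Y) = H(X,Y) - H(Y) = 4.14 - 2.78 = 1.36

1.36 bits


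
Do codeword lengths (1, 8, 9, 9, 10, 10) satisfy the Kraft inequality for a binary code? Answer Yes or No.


Kraft sum = sum(2^(-l_i)) = 0.5098, need <= 1. Result: satisfied (a binary prefix-free code with these lengths exists)

Yes


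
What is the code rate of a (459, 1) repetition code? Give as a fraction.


Rate = k/n = 1/459

1/459


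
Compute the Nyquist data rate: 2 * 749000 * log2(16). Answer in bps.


Rate = 2 * B * log2(M) = 2 * 749000 * 4.0 = 5992000.0

5992000.0 bps


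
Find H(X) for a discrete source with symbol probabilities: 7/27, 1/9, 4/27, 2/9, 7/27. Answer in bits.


H = -sum(p_i * log2(p_i)). Terms: -(7/27)*log2(7/27) = 0.504916; -(1/9)*log2(1/9) = 0.352214; -(4/27)*log2(4/27) = 0.408131; -(2/9)*log2(2/9) = 0.482206; -(7/27)*log2(7/27) = 0.504916. H = 0.504916 + 0.352214 + 0.408131 + 0.482206 + 0.504916 = 2.2524

2.2524 bits


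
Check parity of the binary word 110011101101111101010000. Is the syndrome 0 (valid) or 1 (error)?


Syndrome = XOR of all bits = 1 XOR 1 XOR 0 XOR 0 XOR 1 XOR 1 XOR 1 XOR 0 XOR 1 XOR 1 XOR 0 XOR 1 XOR 1 XOR 1 XOR 1 XOR 1 XOR 0 XOR 1 XOR 0 XOR 1 XOR 0 XOR 0 XOR 0 XOR 0 = 0

0


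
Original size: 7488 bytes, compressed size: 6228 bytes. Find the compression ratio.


Ratio = original / compressed = 7488 / 6228 = 1.2023

1.2023


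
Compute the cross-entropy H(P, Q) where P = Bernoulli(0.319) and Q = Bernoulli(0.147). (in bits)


H(P,Q) = -p*log2(q) - (1-p)*log2(1-q). -0.319*log2(0.147) = 0.882390; -0.681*log2(0.853) = 0.156209. H(P,Q) = 0.882390 + 0.156209 = 1.0386

1.0386 bits


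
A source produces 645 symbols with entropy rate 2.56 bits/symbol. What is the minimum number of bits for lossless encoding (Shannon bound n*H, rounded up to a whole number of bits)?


Minimum bits >= n * H = 645 * 2.56 = 1651.2, rounded up to a whole number of bits = 1652

1652 bits


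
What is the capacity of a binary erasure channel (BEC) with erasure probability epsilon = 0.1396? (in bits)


C = 1 - epsilon = 1 - 0.1396 = 0.8604

0.8604 bits


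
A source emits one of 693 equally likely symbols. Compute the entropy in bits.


H = log2(n) = log2(693) = 9.4367

9.4367 bits


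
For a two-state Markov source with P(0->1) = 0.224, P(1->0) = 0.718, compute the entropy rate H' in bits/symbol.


Stationary distribution: pi_0 = p10/(p01+p10) = 0.7622, pi_1 = 0.2378. Entropy rate H' = pi_0*H(p01) + pi_1*H(p10) = 0.7622*0.7674 + 0.2378*0.8582 = 0.789

0.789 bits/symbol


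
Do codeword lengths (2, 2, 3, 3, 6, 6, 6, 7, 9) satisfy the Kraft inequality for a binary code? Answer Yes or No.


Kraft sum = sum(2^(-l_i)) = 0.8066, need <= 1. Result: satisfied (a binary prefix-free code with these lengths exists)

Yes


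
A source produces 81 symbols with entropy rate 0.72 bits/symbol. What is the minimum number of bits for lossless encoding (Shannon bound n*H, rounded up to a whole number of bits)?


Minimum bits >= n * H = 81 * 0.72 = 58.32, rounded up to a whole number of bits = 59

59 bits


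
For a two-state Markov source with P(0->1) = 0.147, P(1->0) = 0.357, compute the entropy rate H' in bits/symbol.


Stationary distribution: pi_0 = p10/(p01+p10) = 0.7083, pi_1 = 0.2917. Entropy rate H' = pi_0*H(p01) + pi_1*H(p10) = 0.7083*0.6023 + 0.2917*0.9402 = 0.7008

0.7008 bits/symbol


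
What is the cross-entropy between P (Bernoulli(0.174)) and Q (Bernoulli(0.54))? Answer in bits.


H(P,Q) = -p*log2(q) - (1-p)*log2(1-q). -0.174*log2(0.54) = 0.154681; -0.826*log2(0.46) = 0.925363. H(P,Q) = 0.154681 + 0.925363 = 1.08

1.08 bits


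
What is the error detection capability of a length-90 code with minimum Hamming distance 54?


Detection capability = d_min - 1 = 54 - 1 = 53

53 errors


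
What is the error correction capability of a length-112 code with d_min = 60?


Correction capability = floor((d-1)/2) = floor((60-1)/2) = 29

29 errors


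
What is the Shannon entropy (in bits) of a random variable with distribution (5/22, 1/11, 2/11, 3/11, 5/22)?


H = -sum(p_i * log2(p_i)). Terms: -(5/22)*log2(5/22) = 0.485796; -(1/11)*log2(1/11) = 0.314494; -(2/11)*log2(2/11) = 0.447169; -(3/11)*log2(3/11) = 0.511219; -(5/22)*log2(5/22) = 0.485796. H = 0.485796 + 0.314494 + 0.447169 + 0.511219 + 0.485796 = 2.2445

2.2445 bits


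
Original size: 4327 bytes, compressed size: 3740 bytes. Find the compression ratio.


Ratio = original / compressed = 4327 / 3740 = 1.157

1.157


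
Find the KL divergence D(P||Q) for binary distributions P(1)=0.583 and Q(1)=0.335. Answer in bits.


KL = p*log2(p/q) + (1-p)*log2((1-p)/(1-q)) = 0.583*log2(0.583/0.335) + 0.417*log2(0.417/0.665) = 0.1852

0.1852 bits


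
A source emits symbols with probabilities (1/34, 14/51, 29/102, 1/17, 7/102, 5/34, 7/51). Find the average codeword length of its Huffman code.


Huffman construction (repeatedly merge the two least-probable nodes; each merge adds 1 bit to every symbol beneath it): 1/34 + 1/17 = 3/34; 7/102 + 3/34 = 8/51; 7/51 + 5/34 = 29/102; 8/51 + 14/51 = 22/51; 29/102 + 29/102 = 29/51; 22/51 + 29/51 = 1. Resulting codeword lengths (in the order the probabilities were given): (4, 2, 2, 4, 3, 3, 3). L_avg = sum(p_i * l_i) = 1/34*4 + 14/51*2 + 29/102*2 + 1/17*4 + 7/102*3 + 5/34*3 + 7/51*3 = 43/17 = 2.5294

2.5294 bits


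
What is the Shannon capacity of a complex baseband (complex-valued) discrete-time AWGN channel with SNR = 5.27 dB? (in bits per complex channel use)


SNR_linear = 10^(5.27/10) = 3.3651; C = log2(1 + SNR_linear) = log2(1 + 3.3651) = 2.126

2.126 bits/channel use


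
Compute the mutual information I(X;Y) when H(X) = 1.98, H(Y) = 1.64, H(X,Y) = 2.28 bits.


I(X;Y) = H(X) + H(Y) - H(X,Y) = 1.98 + 1.64 - 2.28 = 1.34

1.34 bits


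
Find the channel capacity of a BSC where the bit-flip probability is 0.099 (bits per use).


H(p) = -p*log2(p) - (1-p)*log2(1-p) = -0.099*log2(0.099) - 0.901*log2(0.901) = 0.330306 + 0.135511 = 0.4658. C = 1 - H(p) = 1 - 0.4658 = 0.5342

0.5342 bits


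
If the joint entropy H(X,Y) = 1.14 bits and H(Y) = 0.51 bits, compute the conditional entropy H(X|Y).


H(X|Y) = H(X,Y) - H(Y) = 1.14 - 0.51 = 0.63

0.63 bits


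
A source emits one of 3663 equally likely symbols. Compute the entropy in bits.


H = log2(n) = log2(3663) = 11.8388

11.8388 bits


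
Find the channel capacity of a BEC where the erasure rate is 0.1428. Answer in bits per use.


C = 1 - epsilon = 1 - 0.1428 = 0.8572

0.8572 bits


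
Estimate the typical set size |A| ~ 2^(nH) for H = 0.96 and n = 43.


log2|A_typical| = nH = 43 * 0.96 = 41.28, so |A_typical| ~ 2^41.28 = 2.670e+12

2.670e+12


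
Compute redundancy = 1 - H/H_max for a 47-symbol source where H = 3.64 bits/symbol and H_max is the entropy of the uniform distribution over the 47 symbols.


H_max = log2(K) = log2(47) = 5.5546 bits/symbol. Redundancy = 1 - H/H_max = 1 - 3.64/5.5546 = 1 - 0.6553 = 0.3447

0.3447


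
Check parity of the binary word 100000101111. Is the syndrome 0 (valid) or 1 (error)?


Syndrome = XOR of all bits = 1 XOR 0 XOR 0 XOR 0 XOR 0 XOR 0 XOR 1 XOR 0 XOR 1 XOR 1 XOR 1 XOR 1 = 0

0


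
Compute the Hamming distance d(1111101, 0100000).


Count differing positions: ^ . ^ ^ ^ . ^ = 5 differences

5


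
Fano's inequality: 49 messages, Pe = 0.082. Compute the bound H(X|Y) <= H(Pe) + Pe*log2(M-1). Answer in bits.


H(Pe) = -Pe*log2(Pe) - (1-Pe)*log2(1-Pe) = -0.082*log2(0.082) - 0.918*log2(0.918) = 0.295875 + 0.113312 = 0.4092. Pe*log2(M-1) = 0.082*log2(48) = 0.457967. Bound = H(Pe) + Pe*log2(M-1) = 0.295875 + 0.113312 + 0.457967 = 0.8672

0.8672 bits


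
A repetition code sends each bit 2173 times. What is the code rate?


Rate = k/n = 1/2173

1/2173


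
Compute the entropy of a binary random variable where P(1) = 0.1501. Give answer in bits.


H = -p*log2(p) - (1-p)*log2(1-p). -0.1501*log2(0.1501) = 0.410674; -0.8499*log2(0.8499) = 0.199416. H = 0.410674 + 0.199416 = 0.6101

0.6101 bits


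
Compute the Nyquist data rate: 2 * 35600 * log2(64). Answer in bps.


Rate = 2 * B * log2(M) = 2 * 35600 * 6.0 = 427200.0

427200.0 bps


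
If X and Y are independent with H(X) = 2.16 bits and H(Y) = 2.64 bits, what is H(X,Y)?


For independent variables, H(X,Y) = H(X) + H(Y) = 2.16 + 2.64 = 4.8

4.8 bits


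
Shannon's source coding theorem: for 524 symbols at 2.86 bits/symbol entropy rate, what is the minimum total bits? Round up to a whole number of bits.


Minimum bits >= n * H = 524 * 2.86 = 1498.64, rounded up to a whole number of bits = 1499

1499 bits


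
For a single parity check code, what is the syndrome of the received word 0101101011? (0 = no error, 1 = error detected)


Syndrome = XOR of all bits = 0 XOR 1 XOR 0 XOR 1 XOR 1 XOR 0 XOR 1 XOR 0 XOR 1 XOR 1 = 0

0


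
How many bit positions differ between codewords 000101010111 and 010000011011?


Count differing positions: . ^ . ^ . ^ . . ^ ^ . . = 5 differences

5


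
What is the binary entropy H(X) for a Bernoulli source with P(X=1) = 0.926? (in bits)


H = -p*log2(p) - (1-p)*log2(1-p). -0.926*log2(0.926) = 0.102708; -0.074*log2(0.074) = 0.277968. H = 0.102708 + 0.277968 = 0.3807

0.3807 bits


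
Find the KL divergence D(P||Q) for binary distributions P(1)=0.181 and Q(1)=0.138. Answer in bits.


KL = p*log2(p/q) + (1-p)*log2((1-p)/(1-q)) = 0.181*log2(0.181/0.138) + 0.819*log2(0.819/0.862) = 0.0104

0.0104 bits


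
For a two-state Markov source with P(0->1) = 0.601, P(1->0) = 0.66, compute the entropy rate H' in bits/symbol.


Stationary distribution: pi_0 = p10/(p01+p10) = 0.5234, pi_1 = 0.4766. Entropy rate H' = pi_0*H(p01) + pi_1*H(p10) = 0.5234*0.9704 + 0.4766*0.9248 = 0.9487

0.9487 bits/symbol


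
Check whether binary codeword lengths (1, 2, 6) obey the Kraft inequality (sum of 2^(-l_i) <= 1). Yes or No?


Kraft sum = sum(2^(-l_i)) = 0.7656, need <= 1. Result: satisfied (a binary prefix-free code with these lengths exists)

Yes


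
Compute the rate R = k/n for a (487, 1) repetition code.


Rate = k/n = 1/487

1/487


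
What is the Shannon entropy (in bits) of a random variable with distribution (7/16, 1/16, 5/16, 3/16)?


H = -sum(p_i * log2(p_i)). Terms: -(7/16)*log2(7/16) = 0.521782; -(1/16)*log2(1/16) = 0.250000; -(5/16)*log2(5/16) = 0.524397; -(3/16)*log2(3/16) = 0.452820. H = 0.521782 + 0.250000 + 0.524397 + 0.452820 = 1.749

1.749 bits


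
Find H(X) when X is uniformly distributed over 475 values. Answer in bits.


H = log2(n) = log2(475) = 8.8918

8.8918 bits


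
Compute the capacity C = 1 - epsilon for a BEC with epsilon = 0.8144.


C = 1 - epsilon = 1 - 0.8144 = 0.1856

0.1856 bits


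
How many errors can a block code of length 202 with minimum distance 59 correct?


Correction capability = floor((d-1)/2) = floor((59-1)/2) = 29

29 errors


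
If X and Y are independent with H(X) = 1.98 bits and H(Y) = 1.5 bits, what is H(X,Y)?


For independent variables, H(X,Y) = H(X) + H(Y) = 1.98 + 1.5 = 3.48

3.48 bits


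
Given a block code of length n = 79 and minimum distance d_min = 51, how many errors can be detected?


Detection capability = d_min - 1 = 51 - 1 = 50

50 errors


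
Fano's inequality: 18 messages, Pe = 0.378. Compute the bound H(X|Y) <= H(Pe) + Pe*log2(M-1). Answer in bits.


H(Pe) = -Pe*log2(Pe) - (1-Pe)*log2(1-Pe) = -0.378*log2(0.378) - 0.622*log2(0.622) = 0.530539 + 0.426078 = 0.9566. Pe*log2(M-1) = 0.378*log2(17) = 1.545061. Bound = H(Pe) + Pe*log2(M-1) = 0.530539 + 0.426078 + 1.545061 = 2.5017

2.5017 bits


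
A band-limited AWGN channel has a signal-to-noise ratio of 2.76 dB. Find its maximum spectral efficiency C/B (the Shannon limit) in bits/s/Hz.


SNR_linear = 10^(2.76/10) = 1.888; C/B = log2(1 + SNR_linear) = log2(1 + 1.888) = 1.5301

1.5301 bits/s/Hz


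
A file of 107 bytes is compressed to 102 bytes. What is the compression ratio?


Ratio = original / compressed = 107 / 102 = 1.049

1.049


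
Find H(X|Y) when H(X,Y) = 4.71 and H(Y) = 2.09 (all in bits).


H(X|Y) = H(X,Y) - H(Y) = 4.71 - 2.09 = 2.62

2.62 bits


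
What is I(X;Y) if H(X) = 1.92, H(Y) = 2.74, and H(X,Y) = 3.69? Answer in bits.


I(X;Y) = H(X) + H(Y) - H(X,Y) = 1.92 + 2.74 - 3.69 = 0.97

0.97 bits


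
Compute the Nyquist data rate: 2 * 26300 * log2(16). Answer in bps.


Rate = 2 * B * log2(M) = 2 * 26300 * 4.0 = 210400.0

210400.0 bps


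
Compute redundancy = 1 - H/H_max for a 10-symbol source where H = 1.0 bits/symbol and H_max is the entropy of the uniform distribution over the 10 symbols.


H_max = log2(K) = log2(10) = 3.3219 bits/symbol. Redundancy = 1 - H/H_max = 1 - 1.0/3.3219 = 1 - 0.301 = 0.699

0.699


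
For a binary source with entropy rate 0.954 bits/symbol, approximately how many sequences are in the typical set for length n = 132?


log2|A_typical| = nH = 132 * 0.954 = 125.928, so |A_typical| ~ 2^125.928 = 8.093e+37

8.093e+37


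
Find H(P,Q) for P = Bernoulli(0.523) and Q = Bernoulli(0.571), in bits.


H(P,Q) = -p*log2(q) - (1-p)*log2(1-q). -0.523*log2(0.571) = 0.422813; -0.477*log2(0.429) = 0.582393. H(P,Q) = 0.422813 + 0.582393 = 1.0052

1.0052 bits


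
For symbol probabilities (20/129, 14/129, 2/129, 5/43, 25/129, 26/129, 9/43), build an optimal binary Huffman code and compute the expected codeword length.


Huffman construction (repeatedly merge the two least-probable nodes; each merge adds 1 bit to every symbol beneath it): 2/129 + 14/129 = 16/129; 5/43 + 16/129 = 31/129; 20/129 + 25/129 = 15/43; 26/129 + 9/43 = 53/129; 31/129 + 15/43 = 76/129; 53/129 + 76/129 = 1. Resulting codeword lengths (in the order the probabilities were given): (3, 4, 4, 3, 3, 2, 2). L_avg = sum(p_i * l_i) = 20/129*3 + 14/129*4 + 2/129*4 + 5/43*3 + 25/129*3 + 26/129*2 + 9/43*2 = 350/129 = 2.7132

2.7132 bits


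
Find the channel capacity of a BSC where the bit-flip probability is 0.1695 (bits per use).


H(p) = -p*log2(p) - (1-p)*log2(1-p) = -0.1695*log2(0.1695) - 0.8305*log2(0.8305) = 0.434029 + 0.222531 = 0.6566. C = 1 - H(p) = 1 - 0.6566 = 0.3434

0.3434 bits


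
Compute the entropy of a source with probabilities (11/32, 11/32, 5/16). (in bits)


H = -sum(p_i * log2(p_i)). Terms: -(11/32)*log2(11/32) = 0.529570; -(11/32)*log2(11/32) = 0.529570; -(5/16)*log2(5/16) = 0.524397. H = 0.529570 + 0.529570 + 0.524397 = 1.5835

1.5835 bits


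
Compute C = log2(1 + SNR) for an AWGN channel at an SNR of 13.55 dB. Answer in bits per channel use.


SNR_linear = 10^(13.55/10) = 22.6464; C = log2(1 + SNR_linear) = log2(1 + 22.6464) = 4.5636

4.5636 bits/channel use


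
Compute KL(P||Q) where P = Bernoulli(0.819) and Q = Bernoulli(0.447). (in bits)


KL = p*log2(p/q) + (1-p)*log2((1-p)/(1-q)) = 0.819*log2(0.819/0.447) + 0.181*log2(0.181/0.553) = 0.4238

0.4238 bits


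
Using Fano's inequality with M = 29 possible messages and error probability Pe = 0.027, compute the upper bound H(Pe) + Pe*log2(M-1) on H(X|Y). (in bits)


H(Pe) = -Pe*log2(Pe) - (1-Pe)*log2(1-Pe) = -0.027*log2(0.027) - 0.973*log2(0.973) = 0.140694 + 0.038422 = 0.1791. Pe*log2(M-1) = 0.027*log2(28) = 0.129799. Bound = H(Pe) + Pe*log2(M-1) = 0.140694 + 0.038422 + 0.129799 = 0.3089

0.3089 bits


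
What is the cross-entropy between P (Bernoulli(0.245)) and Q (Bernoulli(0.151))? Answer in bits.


H(P,Q) = -p*log2(q) - (1-p)*log2(1-q). -0.245*log2(0.151) = 0.668208; -0.755*log2(0.849) = 0.178303. H(P,Q) = 0.668208 + 0.178303 = 0.8465

0.8465 bits


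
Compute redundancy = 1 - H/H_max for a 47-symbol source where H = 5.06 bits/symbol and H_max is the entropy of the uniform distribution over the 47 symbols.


H_max = log2(K) = log2(47) = 5.5546 bits/symbol. Redundancy = 1 - H/H_max = 1 - 5.06/5.5546 = 1 - 0.911 = 0.089

0.089


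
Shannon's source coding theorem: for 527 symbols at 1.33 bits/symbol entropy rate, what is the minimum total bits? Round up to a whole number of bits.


Minimum bits >= n * H = 527 * 1.33 = 700.91, rounded up to a whole number of bits = 701

701 bits


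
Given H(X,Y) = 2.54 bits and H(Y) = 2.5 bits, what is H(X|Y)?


H(X|Y) = H(X,Y) - H(Y) = 2.54 - 2.5 = 0.04

0.04 bits


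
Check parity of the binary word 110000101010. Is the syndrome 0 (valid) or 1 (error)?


Syndrome = XOR of all bits = 1 XOR 1 XOR 0 XOR 0 XOR 0 XOR 0 XOR 1 XOR 0 XOR 1 XOR 0 XOR 1 XOR 0 = 1

1


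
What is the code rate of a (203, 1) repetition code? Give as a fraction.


Rate = k/n = 1/203

1/203


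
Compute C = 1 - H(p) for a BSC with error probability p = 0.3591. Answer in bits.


H(p) = -p*log2(p) - (1-p)*log2(1-p) = -0.3591*log2(0.3591) - 0.6409*log2(0.6409) = 0.530585 + 0.411348 = 0.9419. C = 1 - H(p) = 1 - 0.9419 = 0.0581

0.0581 bits


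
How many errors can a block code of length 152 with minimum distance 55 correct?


Correction capability = floor((d-1)/2) = floor((55-1)/2) = 27

27 errors


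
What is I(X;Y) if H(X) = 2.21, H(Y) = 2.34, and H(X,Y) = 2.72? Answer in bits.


I(X;Y) = H(X) + H(Y) - H(X,Y) = 2.21 + 2.34 - 2.72 = 1.83

1.83 bits


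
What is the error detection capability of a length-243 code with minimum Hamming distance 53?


Detection capability = d_min - 1 = 53 - 1 = 52

52 errors


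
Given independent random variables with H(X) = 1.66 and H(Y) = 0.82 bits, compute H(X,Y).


For independent variables, H(X,Y) = H(X) + H(Y) = 1.66 + 0.82 = 2.48

2.48 bits


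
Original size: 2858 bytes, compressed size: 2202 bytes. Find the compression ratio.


Ratio = original / compressed = 2858 / 2202 = 1.2979

1.2979
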